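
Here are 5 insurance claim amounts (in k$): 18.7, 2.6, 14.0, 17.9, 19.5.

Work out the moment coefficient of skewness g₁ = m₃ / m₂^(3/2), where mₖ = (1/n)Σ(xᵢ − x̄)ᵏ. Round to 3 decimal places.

x̄ = (18.7 + 2.6 + 14.0 + 17.9 + 19.5) / 5 = 14.5400
deviations (xᵢ − x̄): 4.1600, -11.9400, -0.5400, 3.3600, 4.9600
Σ(xᵢ − x̄)² = 196.0520 ⇒ m₂ = 196.0520/5 = 39.21040
Σ(xᵢ − x̄)³ = -1470.4186 ⇒ m₃ = -1470.4186/5 = -294.08371
m₂^(3/2) = 39.21040^(1.5) = 245.52850
g₁ = m₃ / m₂^(3/2) = -294.08371 / 245.52850 ≈ -1.198

-1.198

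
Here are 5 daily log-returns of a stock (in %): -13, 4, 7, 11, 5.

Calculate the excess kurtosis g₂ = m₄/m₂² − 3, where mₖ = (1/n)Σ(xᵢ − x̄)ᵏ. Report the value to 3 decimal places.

x̄ = 2.8000
Σ(xᵢ − x̄)² = 340.8000 ⇒ m₂ = 68.16000
Σ(xᵢ − x̄)⁴ = 67178.0160 ⇒ m₄ = 13435.60320
m₂² = 4645.78560
g₂ = m₄/m₂² − 3 = 2.89200 − 3 ≈ -0.108

-0.108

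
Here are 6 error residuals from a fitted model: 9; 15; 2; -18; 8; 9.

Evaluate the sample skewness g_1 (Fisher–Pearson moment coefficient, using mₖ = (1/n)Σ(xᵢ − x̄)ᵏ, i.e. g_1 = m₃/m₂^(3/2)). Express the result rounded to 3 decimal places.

x̄ = (9 + 15 + 2 - 18 + 8 + 9) / 6 = 4.1667
deviations (xᵢ − x̄): 4.8333, 10.8333, -2.1667, -22.1667, 3.8333, 4.8333
Σ(xᵢ − x̄)² = 674.8333 ⇒ m₂ = 674.8333/6 = 112.47222
Σ(xᵢ − x̄)³ = -9348.4444 ⇒ m₃ = -9348.4444/6 = -1558.07407
m₂^(3/2) = 112.47222^(1.5) = 1192.80078
g_1 = m₃ / m₂^(3/2) = -1558.07407 / 1192.80078 ≈ -1.306

-1.306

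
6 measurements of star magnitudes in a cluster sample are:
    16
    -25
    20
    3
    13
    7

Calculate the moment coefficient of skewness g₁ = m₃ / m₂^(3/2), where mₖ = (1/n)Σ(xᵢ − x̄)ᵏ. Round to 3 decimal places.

x̄ = (16 - 25 + 20 + 3 + 13 + 7) / 6 = 5.6667
deviations (xᵢ − x̄): 10.3333, -30.6667, 14.3333, -2.6667, 7.3333, 1.3333
Σ(xᵢ − x̄)² = 1315.3333 ⇒ m₂ = 1315.3333/6 = 219.22222
Σ(xᵢ − x̄)³ = -24414.4444 ⇒ m₃ = -24414.4444/6 = -4069.07407
m₂^(3/2) = 219.22222^(1.5) = 3245.83817
g₁ = m₃ / m₂^(3/2) = -4069.07407 / 3245.83817 ≈ -1.254

-1.254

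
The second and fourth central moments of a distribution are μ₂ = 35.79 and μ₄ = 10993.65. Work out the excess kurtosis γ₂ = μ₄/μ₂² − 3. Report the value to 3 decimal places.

μ₂² = 35.79² = 1280.92410
μ₄/μ₂² = 10993.65 / 1280.92410 = 8.58259
γ₂ = 8.58259 − 3 ≈ 5.583

5.583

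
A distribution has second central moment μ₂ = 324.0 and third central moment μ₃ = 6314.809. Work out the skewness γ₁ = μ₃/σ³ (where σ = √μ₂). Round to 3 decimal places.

1.083

σ = √μ₂ = √324.0 = 18.00000
σ³ = μ₂^(3/2) = 5832.00000
γ₁ = μ₃/σ³ = 6314.809 / 5832.00000 ≈ 1.083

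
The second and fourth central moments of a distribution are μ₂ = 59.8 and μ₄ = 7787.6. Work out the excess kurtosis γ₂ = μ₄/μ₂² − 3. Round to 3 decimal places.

μ₂² = 59.8² = 3576.04000
μ₄/μ₂² = 7787.6 / 3576.04000 = 2.17772
γ₂ = 2.17772 − 3 ≈ -0.822

-0.822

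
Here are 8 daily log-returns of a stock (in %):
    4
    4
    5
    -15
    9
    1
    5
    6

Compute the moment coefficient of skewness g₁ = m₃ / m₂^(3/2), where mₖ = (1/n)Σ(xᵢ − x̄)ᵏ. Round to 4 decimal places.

-1.8584

x̄ = (4 + 4 + 5 - 15 + 9 + 1 + 5 + 6) / 8 = 2.3750
deviations (xᵢ − x̄): 1.6250, 1.6250, 2.6250, -17.3750, 6.6250, -1.3750, 2.6250, 3.6250
Σ(xᵢ − x̄)² = 379.8750 ⇒ m₂ = 379.8750/8 = 47.48438
Σ(xᵢ − x̄)³ = -4864.7813 ⇒ m₃ = -4864.7813/8 = -608.09766
m₂^(3/2) = 47.48438^(1.5) = 327.20964
g₁ = m₃ / m₂^(3/2) = -608.09766 / 327.20964 ≈ -1.8584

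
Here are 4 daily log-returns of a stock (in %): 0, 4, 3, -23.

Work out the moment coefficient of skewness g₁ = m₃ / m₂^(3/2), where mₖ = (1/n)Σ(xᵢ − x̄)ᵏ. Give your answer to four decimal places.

x̄ = (0 + 4 + 3 - 23) / 4 = -4.0000
deviations (xᵢ − x̄): 4.0000, 8.0000, 7.0000, -19.0000
Σ(xᵢ − x̄)² = 490.0000 ⇒ m₂ = 490.0000/4 = 122.50000
Σ(xᵢ − x̄)³ = -5940.0000 ⇒ m₃ = -5940.0000/4 = -1485.00000
m₂^(3/2) = 122.50000^(1.5) = 1355.82655
g₁ = m₃ / m₂^(3/2) = -1485.00000 / 1355.82655 ≈ -1.0953

-1.0953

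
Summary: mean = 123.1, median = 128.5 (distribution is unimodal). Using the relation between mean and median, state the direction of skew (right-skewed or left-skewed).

left-skewed

mean − median = 123.1 − 128.5 = -5.4
mean < median ⇒ the longer tail is on the left ⇒ left-skewed (negatively skewed).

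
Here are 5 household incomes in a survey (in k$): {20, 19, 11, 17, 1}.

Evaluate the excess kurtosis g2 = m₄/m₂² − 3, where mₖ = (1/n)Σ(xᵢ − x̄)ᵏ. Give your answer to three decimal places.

-0.716

x̄ = 13.6000
Σ(xᵢ − x̄)² = 247.2000 ⇒ m₂ = 49.44000
Σ(xᵢ − x̄)⁴ = 27912.0960 ⇒ m₄ = 5582.41920
m₂² = 2444.31360
g2 = m₄/m₂² − 3 = 2.28384 − 3 ≈ -0.716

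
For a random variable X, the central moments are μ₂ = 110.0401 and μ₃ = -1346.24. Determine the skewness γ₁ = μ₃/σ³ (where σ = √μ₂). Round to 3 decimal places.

σ = √μ₂ = √110.0401 = 10.49000
σ³ = μ₂^(3/2) = 1154.32065
γ₁ = μ₃/σ³ = -1346.24 / 1154.32065 ≈ -1.166

-1.166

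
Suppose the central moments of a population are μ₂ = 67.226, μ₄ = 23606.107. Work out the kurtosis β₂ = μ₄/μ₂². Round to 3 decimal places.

5.223

μ₂² = 67.226² = 4519.33508
μ₄/μ₂² = 23606.107 / 4519.33508 = 5.22336
β₂ ≈ 5.223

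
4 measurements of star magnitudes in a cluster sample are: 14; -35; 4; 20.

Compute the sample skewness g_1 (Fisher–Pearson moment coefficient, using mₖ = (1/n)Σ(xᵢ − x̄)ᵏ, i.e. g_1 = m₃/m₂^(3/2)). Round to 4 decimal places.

x̄ = (14 - 35 + 4 + 20) / 4 = 0.7500
deviations (xᵢ − x̄): 13.2500, -35.7500, 3.2500, 19.2500
Σ(xᵢ − x̄)² = 1834.7500 ⇒ m₂ = 1834.7500/4 = 458.68750
Σ(xᵢ − x̄)³ = -36196.8750 ⇒ m₃ = -36196.8750/4 = -9049.21875
m₂^(3/2) = 458.68750^(1.5) = 9823.70602
g_1 = m₃ / m₂^(3/2) = -9049.21875 / 9823.70602 ≈ -0.9212

-0.9212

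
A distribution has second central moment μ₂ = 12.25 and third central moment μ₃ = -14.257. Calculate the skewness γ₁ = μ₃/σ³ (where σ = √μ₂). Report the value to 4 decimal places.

-0.3325

σ = √μ₂ = √12.25 = 3.50000
σ³ = μ₂^(3/2) = 42.87500
γ₁ = μ₃/σ³ = -14.257 / 42.87500 ≈ -0.3325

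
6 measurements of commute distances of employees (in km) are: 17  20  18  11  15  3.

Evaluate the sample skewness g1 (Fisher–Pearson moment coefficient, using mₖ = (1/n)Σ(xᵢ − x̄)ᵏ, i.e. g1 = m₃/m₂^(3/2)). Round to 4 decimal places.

-0.9667

x̄ = (17 + 20 + 18 + 11 + 15 + 3) / 6 = 14.0000
deviations (xᵢ − x̄): 3.0000, 6.0000, 4.0000, -3.0000, 1.0000, -11.0000
Σ(xᵢ − x̄)² = 192.0000 ⇒ m₂ = 192.0000/6 = 32.00000
Σ(xᵢ − x̄)³ = -1050.0000 ⇒ m₃ = -1050.0000/6 = -175.00000
m₂^(3/2) = 32.00000^(1.5) = 181.01934
g1 = m₃ / m₂^(3/2) = -175.00000 / 181.01934 ≈ -0.9667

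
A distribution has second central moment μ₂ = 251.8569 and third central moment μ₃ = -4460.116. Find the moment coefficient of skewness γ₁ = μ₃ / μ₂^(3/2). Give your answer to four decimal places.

-1.1159

σ = √μ₂ = √251.8569 = 15.87000
σ³ = μ₂^(3/2) = 3996.96900
γ₁ = μ₃/σ³ = -4460.116 / 3996.96900 ≈ -1.1159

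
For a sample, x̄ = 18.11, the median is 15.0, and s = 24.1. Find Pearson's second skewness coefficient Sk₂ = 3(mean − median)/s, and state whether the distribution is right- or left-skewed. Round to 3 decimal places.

0.387, right-skewed

Sk₂ = 3(18.11 − 15.0) / 24.1 = 3 × 3.1100 / 24.1
    = 9.3300 / 24.1 ≈ 0.387
Sk₂ > 0 ⇒ mean > median ⇒ right-skewed (positive skew).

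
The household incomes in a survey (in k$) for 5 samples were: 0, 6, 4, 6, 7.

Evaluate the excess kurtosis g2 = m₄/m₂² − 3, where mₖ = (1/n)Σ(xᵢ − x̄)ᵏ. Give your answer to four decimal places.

-0.4896

x̄ = 4.6000
Σ(xᵢ − x̄)² = 31.2000 ⇒ m₂ = 6.24000
Σ(xᵢ − x̄)⁴ = 488.7360 ⇒ m₄ = 97.74720
m₂² = 38.93760
g2 = m₄/m₂² − 3 = 2.51036 − 3 ≈ -0.4896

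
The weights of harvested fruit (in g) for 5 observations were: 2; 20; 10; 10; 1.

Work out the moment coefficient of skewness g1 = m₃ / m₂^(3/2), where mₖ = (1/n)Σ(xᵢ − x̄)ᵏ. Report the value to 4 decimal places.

x̄ = (2 + 20 + 10 + 10 + 1) / 5 = 8.6000
deviations (xᵢ − x̄): -6.6000, 11.4000, 1.4000, 1.4000, -7.6000
Σ(xᵢ − x̄)² = 235.2000 ⇒ m₂ = 235.2000/5 = 47.04000
Σ(xᵢ − x̄)³ = 760.5600 ⇒ m₃ = 760.5600/5 = 152.11200
m₂^(3/2) = 47.04000^(1.5) = 322.62719
g1 = m₃ / m₂^(3/2) = 152.11200 / 322.62719 ≈ 0.4715

0.4715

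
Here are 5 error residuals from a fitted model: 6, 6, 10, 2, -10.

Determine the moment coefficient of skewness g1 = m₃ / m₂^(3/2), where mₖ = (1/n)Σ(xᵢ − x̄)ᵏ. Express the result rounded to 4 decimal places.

x̄ = (6 + 6 + 10 + 2 - 10) / 5 = 2.8000
deviations (xᵢ − x̄): 3.2000, 3.2000, 7.2000, -0.8000, -12.8000
Σ(xᵢ − x̄)² = 236.8000 ⇒ m₂ = 236.8000/5 = 47.36000
Σ(xᵢ − x̄)³ = -1658.8800 ⇒ m₃ = -1658.8800/5 = -331.77600
m₂^(3/2) = 47.36000^(1.5) = 325.92490
g1 = m₃ / m₂^(3/2) = -331.77600 / 325.92490 ≈ -1.0180

-1.0180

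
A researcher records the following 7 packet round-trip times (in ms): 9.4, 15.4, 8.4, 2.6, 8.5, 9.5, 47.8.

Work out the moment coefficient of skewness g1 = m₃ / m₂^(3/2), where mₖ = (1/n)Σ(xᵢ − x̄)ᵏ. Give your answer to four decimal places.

1.7883

x̄ = (9.4 + 15.4 + 8.4 + 2.6 + 8.5 + 9.5 + 47.8) / 7 = 14.5143
deviations (xᵢ − x̄): -5.1143, 0.8857, -6.1143, -11.9143, -6.0143, -5.0143, 33.2857
Σ(xᵢ − x̄)² = 1375.5286 ⇒ m₂ = 1375.5286/7 = 196.50408
Σ(xᵢ − x̄)³ = 34482.0238 ⇒ m₃ = 34482.0238/7 = 4926.00339
m₂^(3/2) = 196.50408^(1.5) = 2754.59252
g1 = m₃ / m₂^(3/2) = 4926.00339 / 2754.59252 ≈ 1.7883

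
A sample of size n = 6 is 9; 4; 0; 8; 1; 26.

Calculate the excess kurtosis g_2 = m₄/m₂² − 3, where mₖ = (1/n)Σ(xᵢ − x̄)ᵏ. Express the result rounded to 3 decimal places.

0.252

x̄ = 8.0000
Σ(xᵢ − x̄)² = 454.0000 ⇒ m₂ = 75.66667
Σ(xᵢ − x̄)⁴ = 111730.0000 ⇒ m₄ = 18621.66667
m₂² = 5725.44444
g_2 = m₄/m₂² − 3 = 3.25244 − 3 ≈ 0.252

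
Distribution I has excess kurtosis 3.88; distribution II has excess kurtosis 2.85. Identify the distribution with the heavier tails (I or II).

Higher excess kurtosis ⇒ heavier tails relative to the normal distribution.
3.88 vs 2.85: the larger is 3.88, so I has heavier tails.

I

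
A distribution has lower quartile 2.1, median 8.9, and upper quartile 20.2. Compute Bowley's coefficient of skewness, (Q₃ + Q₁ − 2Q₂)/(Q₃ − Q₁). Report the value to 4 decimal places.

numerator: Q₃ + Q₁ − 2Q₂ = 20.2 + 2.1 − 2×8.9 = 4.5000
denominator: Q₃ − Q₁ = 20.2 − 2.1 = 18.1000
Bowley skewness = 4.5000 / 18.1000 ≈ 0.2486

0.2486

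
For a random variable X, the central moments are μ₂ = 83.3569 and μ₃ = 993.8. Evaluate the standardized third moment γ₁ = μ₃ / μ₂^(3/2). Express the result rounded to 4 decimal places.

1.3058

σ = √μ₂ = √83.3569 = 9.13000
σ³ = μ₂^(3/2) = 761.04850
γ₁ = μ₃/σ³ = 993.8 / 761.04850 ≈ 1.3058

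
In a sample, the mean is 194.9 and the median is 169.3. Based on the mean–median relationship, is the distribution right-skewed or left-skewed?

mean − median = 194.9 − 169.3 = 25.6
mean > median ⇒ the longer tail is on the right ⇒ right-skewed (positively skewed).

right-skewed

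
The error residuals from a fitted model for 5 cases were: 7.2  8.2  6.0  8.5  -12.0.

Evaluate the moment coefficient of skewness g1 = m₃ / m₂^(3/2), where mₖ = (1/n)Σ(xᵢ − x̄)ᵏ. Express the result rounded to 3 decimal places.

-1.454

x̄ = (7.2 + 8.2 + 6.0 + 8.5 - 12.0) / 5 = 3.5800
deviations (xᵢ − x̄): 3.6200, 4.6200, 2.4200, 4.9200, -15.5800
Σ(xᵢ − x̄)² = 307.2480 ⇒ m₂ = 307.2480/5 = 61.44960
Σ(xᵢ − x̄)³ = -3502.5161 ⇒ m₃ = -3502.5161/5 = -700.50322
m₂^(3/2) = 61.44960^(1.5) = 481.70216
g1 = m₃ / m₂^(3/2) = -700.50322 / 481.70216 ≈ -1.454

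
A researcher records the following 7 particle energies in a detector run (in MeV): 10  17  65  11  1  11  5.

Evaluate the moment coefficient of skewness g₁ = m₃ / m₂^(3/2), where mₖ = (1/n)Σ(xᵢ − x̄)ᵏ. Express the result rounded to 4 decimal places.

x̄ = (10 + 17 + 65 + 11 + 1 + 11 + 5) / 7 = 17.1429
deviations (xᵢ − x̄): -7.1429, -0.1429, 47.8571, -6.1429, -16.1429, -6.1429, -12.1429
Σ(xᵢ − x̄)² = 2824.8571 ⇒ m₂ = 2824.8571/7 = 403.55102
Σ(xᵢ − x̄)³ = 102782.3265 ⇒ m₃ = 102782.3265/7 = 14683.18950
m₂^(3/2) = 403.55102^(1.5) = 8106.76670
g₁ = m₃ / m₂^(3/2) = 14683.18950 / 8106.76670 ≈ 1.8112

1.8112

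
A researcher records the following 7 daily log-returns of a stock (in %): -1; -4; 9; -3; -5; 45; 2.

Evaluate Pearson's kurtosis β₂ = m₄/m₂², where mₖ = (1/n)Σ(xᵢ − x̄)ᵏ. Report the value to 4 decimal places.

4.5051

x̄ = 6.1429
Σ(xᵢ − x̄)² = 1896.8571 ⇒ m₂ = 270.97959
Σ(xᵢ − x̄)⁴ = 2315682.4198 ⇒ m₄ = 330811.77426
m₂² = 73429.93919
β₂ = m₄/m₂² = 330811.77426 / 73429.93919 ≈ 4.5051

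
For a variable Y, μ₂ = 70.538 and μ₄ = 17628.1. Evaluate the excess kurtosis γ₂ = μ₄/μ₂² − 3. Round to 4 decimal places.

0.5429

μ₂² = 70.538² = 4975.60944
μ₄/μ₂² = 17628.1 / 4975.60944 = 3.54290
γ₂ = 3.54290 − 3 ≈ 0.5429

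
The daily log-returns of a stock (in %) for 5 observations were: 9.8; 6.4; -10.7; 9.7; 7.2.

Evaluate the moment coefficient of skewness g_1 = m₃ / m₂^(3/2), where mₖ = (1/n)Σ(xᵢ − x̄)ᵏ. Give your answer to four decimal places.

x̄ = (9.8 + 6.4 - 10.7 + 9.7 + 7.2) / 5 = 4.4800
deviations (xᵢ − x̄): 5.3200, 1.9200, -15.1800, 5.2200, 2.7200
Σ(xᵢ − x̄)² = 297.0680 ⇒ m₂ = 297.0680/5 = 59.41360
Σ(xᵢ − x̄)³ = -3177.9569 ⇒ m₃ = -3177.9569/5 = -635.59138
m₂^(3/2) = 59.41360^(1.5) = 457.96132
g_1 = m₃ / m₂^(3/2) = -635.59138 / 457.96132 ≈ -1.3879

-1.3879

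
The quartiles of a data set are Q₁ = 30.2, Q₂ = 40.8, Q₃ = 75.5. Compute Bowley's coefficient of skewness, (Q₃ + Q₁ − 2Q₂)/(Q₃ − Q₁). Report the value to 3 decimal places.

0.532

numerator: Q₃ + Q₁ − 2Q₂ = 75.5 + 30.2 − 2×40.8 = 24.1000
denominator: Q₃ − Q₁ = 75.5 − 30.2 = 45.3000
Bowley skewness = 24.1000 / 45.3000 ≈ 0.532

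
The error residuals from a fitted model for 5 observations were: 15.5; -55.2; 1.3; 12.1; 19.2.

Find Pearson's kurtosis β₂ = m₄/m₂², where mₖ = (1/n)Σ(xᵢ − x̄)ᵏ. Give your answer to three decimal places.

x̄ = -1.4200
Σ(xᵢ − x̄)² = 3793.9480 ⇒ m₂ = 758.78960
Σ(xᵢ − x̄)⁴ = 8661540.9323 ⇒ m₄ = 1732308.18645
m₂² = 575761.65707
β₂ = m₄/m₂² = 1732308.18645 / 575761.65707 ≈ 3.009

3.009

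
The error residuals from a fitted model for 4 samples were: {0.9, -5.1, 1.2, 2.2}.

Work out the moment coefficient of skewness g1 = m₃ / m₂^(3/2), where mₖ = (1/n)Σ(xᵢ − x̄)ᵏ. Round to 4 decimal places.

-1.0553

x̄ = (0.9 - 5.1 + 1.2 + 2.2) / 4 = -0.2000
deviations (xᵢ − x̄): 1.1000, -4.9000, 1.4000, 2.4000
Σ(xᵢ − x̄)² = 32.9400 ⇒ m₂ = 32.9400/4 = 8.23500
Σ(xᵢ − x̄)³ = -99.7500 ⇒ m₃ = -99.7500/4 = -24.93750
m₂^(3/2) = 8.23500^(1.5) = 23.63172
g1 = m₃ / m₂^(3/2) = -24.93750 / 23.63172 ≈ -1.0553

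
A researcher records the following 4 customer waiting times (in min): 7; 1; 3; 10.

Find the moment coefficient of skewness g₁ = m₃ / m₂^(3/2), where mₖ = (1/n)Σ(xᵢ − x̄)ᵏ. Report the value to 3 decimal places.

0.143

x̄ = (7 + 1 + 3 + 10) / 4 = 5.2500
deviations (xᵢ − x̄): 1.7500, -4.2500, -2.2500, 4.7500
Σ(xᵢ − x̄)² = 48.7500 ⇒ m₂ = 48.7500/4 = 12.18750
Σ(xᵢ − x̄)³ = 24.3750 ⇒ m₃ = 24.3750/4 = 6.09375
m₂^(3/2) = 12.18750^(1.5) = 42.54729
g₁ = m₃ / m₂^(3/2) = 6.09375 / 42.54729 ≈ 0.143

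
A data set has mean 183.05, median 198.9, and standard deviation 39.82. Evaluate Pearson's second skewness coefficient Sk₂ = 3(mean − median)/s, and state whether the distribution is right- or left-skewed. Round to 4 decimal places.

-1.1941, left-skewed

Sk₂ = 3(183.05 − 198.9) / 39.82 = 3 × -15.8500 / 39.82
    = -47.5500 / 39.82 ≈ -1.1941
Sk₂ < 0 ⇒ mean < median ⇒ left-skewed (negative skew).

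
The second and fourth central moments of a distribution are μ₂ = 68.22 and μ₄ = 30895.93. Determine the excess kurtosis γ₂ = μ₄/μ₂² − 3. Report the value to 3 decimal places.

μ₂² = 68.22² = 4653.96840
μ₄/μ₂² = 30895.93 / 4653.96840 = 6.63862
γ₂ = 6.63862 − 3 ≈ 3.639

3.639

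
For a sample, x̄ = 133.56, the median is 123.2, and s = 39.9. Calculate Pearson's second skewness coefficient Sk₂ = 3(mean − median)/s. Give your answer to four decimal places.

Sk₂ = 3(133.56 − 123.2) / 39.9 = 3 × 10.3600 / 39.9
    = 31.0800 / 39.9 ≈ 0.7789

0.7789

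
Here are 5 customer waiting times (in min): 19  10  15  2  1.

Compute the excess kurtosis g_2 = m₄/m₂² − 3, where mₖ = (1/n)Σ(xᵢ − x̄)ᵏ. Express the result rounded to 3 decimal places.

x̄ = 9.4000
Σ(xᵢ − x̄)² = 249.2000 ⇒ m₂ = 49.84000
Σ(xᵢ − x̄)⁴ = 17454.4160 ⇒ m₄ = 3490.88320
m₂² = 2484.02560
g_2 = m₄/m₂² − 3 = 1.40533 − 3 ≈ -1.595

-1.595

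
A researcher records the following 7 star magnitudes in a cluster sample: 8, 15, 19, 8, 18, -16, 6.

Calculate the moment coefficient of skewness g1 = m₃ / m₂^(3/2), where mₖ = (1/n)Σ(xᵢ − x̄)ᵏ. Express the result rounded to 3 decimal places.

x̄ = (8 + 15 + 19 + 8 + 18 - 16 + 6) / 7 = 8.2857
deviations (xᵢ − x̄): -0.2857, 6.7143, 10.7143, -0.2857, 9.7143, -24.2857, -2.2857
Σ(xᵢ − x̄)² = 849.4286 ⇒ m₂ = 849.4286/7 = 121.34694
Σ(xᵢ − x̄)³ = -11886.2449 ⇒ m₃ = -11886.2449/7 = -1698.03499
m₂^(3/2) = 121.34694^(1.5) = 1336.72859
g1 = m₃ / m₂^(3/2) = -1698.03499 / 1336.72859 ≈ -1.270

-1.270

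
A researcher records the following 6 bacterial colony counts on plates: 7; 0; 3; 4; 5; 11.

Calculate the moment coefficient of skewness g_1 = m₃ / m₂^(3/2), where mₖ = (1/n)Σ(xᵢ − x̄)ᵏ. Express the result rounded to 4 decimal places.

x̄ = (7 + 0 + 3 + 4 + 5 + 11) / 6 = 5.0000
deviations (xᵢ − x̄): 2.0000, -5.0000, -2.0000, -1.0000, 0.0000, 6.0000
Σ(xᵢ − x̄)² = 70.0000 ⇒ m₂ = 70.0000/6 = 11.66667
Σ(xᵢ − x̄)³ = 90.0000 ⇒ m₃ = 90.0000/6 = 15.00000
m₂^(3/2) = 11.66667^(1.5) = 39.84925
g_1 = m₃ / m₂^(3/2) = 15.00000 / 39.84925 ≈ 0.3764

0.3764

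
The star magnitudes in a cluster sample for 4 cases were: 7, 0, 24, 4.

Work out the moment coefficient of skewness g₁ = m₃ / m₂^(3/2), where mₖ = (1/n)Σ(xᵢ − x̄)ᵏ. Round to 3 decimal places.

x̄ = (7 + 0 + 24 + 4) / 4 = 8.7500
deviations (xᵢ − x̄): -1.7500, -8.7500, 15.2500, -4.7500
Σ(xᵢ − x̄)² = 334.7500 ⇒ m₂ = 334.7500/4 = 83.68750
Σ(xᵢ − x̄)³ = 2764.1250 ⇒ m₃ = 2764.1250/4 = 691.03125
m₂^(3/2) = 83.68750^(1.5) = 765.58055
g₁ = m₃ / m₂^(3/2) = 691.03125 / 765.58055 ≈ 0.903

0.903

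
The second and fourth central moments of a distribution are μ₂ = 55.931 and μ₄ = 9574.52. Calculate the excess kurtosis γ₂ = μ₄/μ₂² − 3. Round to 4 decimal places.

μ₂² = 55.931² = 3128.27676
μ₄/μ₂² = 9574.52 / 3128.27676 = 3.06064
γ₂ = 3.06064 − 3 ≈ 0.0606

0.0606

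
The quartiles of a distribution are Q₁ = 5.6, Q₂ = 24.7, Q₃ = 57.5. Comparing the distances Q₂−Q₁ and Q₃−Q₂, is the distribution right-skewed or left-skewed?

Q₂ − Q₁ = 19.1;  Q₃ − Q₂ = 32.8
Q₃ − Q₂ > Q₂ − Q₁ ⇒ the upper half is more spread out ⇒ right-skewed.

right-skewed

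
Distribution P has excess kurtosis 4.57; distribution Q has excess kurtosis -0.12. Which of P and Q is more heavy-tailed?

P

Higher excess kurtosis ⇒ heavier tails relative to the normal distribution.
4.57 vs -0.12: the larger is 4.57, so P has heavier tails. (P is leptokurtic — heavier-than-normal tails; the other is platykurtic.)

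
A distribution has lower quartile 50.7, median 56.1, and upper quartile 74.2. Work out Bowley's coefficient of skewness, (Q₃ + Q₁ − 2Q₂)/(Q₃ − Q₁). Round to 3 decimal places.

numerator: Q₃ + Q₁ − 2Q₂ = 74.2 + 50.7 − 2×56.1 = 12.7000
denominator: Q₃ − Q₁ = 74.2 − 50.7 = 23.5000
Bowley skewness = 12.7000 / 23.5000 ≈ 0.540

0.540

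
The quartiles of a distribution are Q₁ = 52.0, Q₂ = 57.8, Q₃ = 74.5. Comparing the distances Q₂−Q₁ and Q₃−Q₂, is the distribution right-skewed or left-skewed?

Q₂ − Q₁ = 5.8;  Q₃ − Q₂ = 16.7
Q₃ − Q₂ > Q₂ − Q₁ ⇒ the upper half is more spread out ⇒ right-skewed.

right-skewed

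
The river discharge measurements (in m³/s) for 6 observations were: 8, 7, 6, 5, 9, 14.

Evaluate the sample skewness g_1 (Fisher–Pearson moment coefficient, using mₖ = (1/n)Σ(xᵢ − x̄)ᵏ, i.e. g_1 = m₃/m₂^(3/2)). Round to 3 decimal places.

x̄ = (8 + 7 + 6 + 5 + 9 + 14) / 6 = 8.1667
deviations (xᵢ − x̄): -0.1667, -1.1667, -2.1667, -3.1667, 0.8333, 5.8333
Σ(xᵢ − x̄)² = 50.8333 ⇒ m₂ = 50.8333/6 = 8.47222
Σ(xᵢ − x̄)³ = 155.5556 ⇒ m₃ = 155.5556/6 = 25.92593
m₂^(3/2) = 8.47222^(1.5) = 24.66017
g_1 = m₃ / m₂^(3/2) = 25.92593 / 24.66017 ≈ 1.051

1.051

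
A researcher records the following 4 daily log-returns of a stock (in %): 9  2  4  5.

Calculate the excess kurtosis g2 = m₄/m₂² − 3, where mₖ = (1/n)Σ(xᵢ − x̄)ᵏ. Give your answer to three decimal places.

-1.000

x̄ = 5.0000
Σ(xᵢ − x̄)² = 26.0000 ⇒ m₂ = 6.50000
Σ(xᵢ − x̄)⁴ = 338.0000 ⇒ m₄ = 84.50000
m₂² = 42.25000
g2 = m₄/m₂² − 3 = 2.00000 − 3 ≈ -1.000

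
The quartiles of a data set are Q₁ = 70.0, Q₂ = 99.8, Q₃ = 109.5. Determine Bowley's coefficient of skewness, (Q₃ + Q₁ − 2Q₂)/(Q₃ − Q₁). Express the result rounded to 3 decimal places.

numerator: Q₃ + Q₁ − 2Q₂ = 109.5 + 70.0 − 2×99.8 = -20.1000
denominator: Q₃ − Q₁ = 109.5 − 70.0 = 39.5000
Bowley skewness = -20.1000 / 39.5000 ≈ -0.509

-0.509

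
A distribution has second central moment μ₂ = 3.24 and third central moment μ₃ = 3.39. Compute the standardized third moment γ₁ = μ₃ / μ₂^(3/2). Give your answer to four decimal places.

σ = √μ₂ = √3.24 = 1.80000
σ³ = μ₂^(3/2) = 5.83200
γ₁ = μ₃/σ³ = 3.39 / 5.83200 ≈ 0.5813

0.5813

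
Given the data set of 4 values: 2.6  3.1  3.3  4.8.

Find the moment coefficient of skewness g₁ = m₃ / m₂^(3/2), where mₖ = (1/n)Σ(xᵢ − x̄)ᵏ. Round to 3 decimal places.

0.816

x̄ = (2.6 + 3.1 + 3.3 + 4.8) / 4 = 3.4500
deviations (xᵢ − x̄): -0.8500, -0.3500, -0.1500, 1.3500
Σ(xᵢ − x̄)² = 2.6900 ⇒ m₂ = 2.6900/4 = 0.67250
Σ(xᵢ − x̄)³ = 1.8000 ⇒ m₃ = 1.8000/4 = 0.45000
m₂^(3/2) = 0.67250^(1.5) = 0.55149
g₁ = m₃ / m₂^(3/2) = 0.45000 / 0.55149 ≈ 0.816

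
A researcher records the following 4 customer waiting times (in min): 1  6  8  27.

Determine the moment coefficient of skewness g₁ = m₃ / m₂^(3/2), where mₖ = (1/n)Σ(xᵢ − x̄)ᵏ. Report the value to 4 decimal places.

x̄ = (1 + 6 + 8 + 27) / 4 = 10.5000
deviations (xᵢ − x̄): -9.5000, -4.5000, -2.5000, 16.5000
Σ(xᵢ − x̄)² = 389.0000 ⇒ m₂ = 389.0000/4 = 97.25000
Σ(xᵢ − x̄)³ = 3528.0000 ⇒ m₃ = 3528.0000/4 = 882.00000
m₂^(3/2) = 97.25000^(1.5) = 959.03491
g₁ = m₃ / m₂^(3/2) = 882.00000 / 959.03491 ≈ 0.9197

0.9197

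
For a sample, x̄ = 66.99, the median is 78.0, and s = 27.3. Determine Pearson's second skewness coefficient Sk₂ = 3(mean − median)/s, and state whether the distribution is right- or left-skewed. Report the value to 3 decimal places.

Sk₂ = 3(66.99 − 78.0) / 27.3 = 3 × -11.0100 / 27.3
    = -33.0300 / 27.3 ≈ -1.210
Sk₂ < 0 ⇒ mean < median ⇒ left-skewed (negative skew).

-1.210, left-skewed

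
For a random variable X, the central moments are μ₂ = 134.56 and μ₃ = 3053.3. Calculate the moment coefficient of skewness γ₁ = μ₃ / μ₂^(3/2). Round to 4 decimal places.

1.9561

σ = √μ₂ = √134.56 = 11.60000
σ³ = μ₂^(3/2) = 1560.89600
γ₁ = μ₃/σ³ = 3053.3 / 1560.89600 ≈ 1.9561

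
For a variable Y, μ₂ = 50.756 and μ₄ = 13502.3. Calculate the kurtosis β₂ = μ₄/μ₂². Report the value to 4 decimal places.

μ₂² = 50.756² = 2576.17154
μ₄/μ₂² = 13502.3 / 2576.17154 = 5.24123
β₂ ≈ 5.2412

5.2412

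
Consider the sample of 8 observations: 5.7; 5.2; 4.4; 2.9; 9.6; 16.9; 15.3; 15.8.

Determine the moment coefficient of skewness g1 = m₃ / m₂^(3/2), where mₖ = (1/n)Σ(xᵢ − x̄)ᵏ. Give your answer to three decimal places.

x̄ = (5.7 + 5.2 + 4.4 + 2.9 + 9.6 + 16.9 + 15.3 + 15.8) / 8 = 9.4750
deviations (xᵢ − x̄): -3.7750, -4.2750, -5.0750, -6.5750, 0.1250, 7.4250, 5.8250, 6.3250
Σ(xᵢ − x̄)² = 230.5950 ⇒ m₂ = 230.5950/8 = 28.82437
Σ(xᵢ − x̄)³ = 313.1528 ⇒ m₃ = 313.1528/8 = 39.14409
m₂^(3/2) = 28.82437^(1.5) = 154.75328
g1 = m₃ / m₂^(3/2) = 39.14409 / 154.75328 ≈ 0.253

0.253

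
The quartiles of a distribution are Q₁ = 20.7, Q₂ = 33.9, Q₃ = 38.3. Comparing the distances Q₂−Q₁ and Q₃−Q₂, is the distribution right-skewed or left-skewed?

left-skewed

Q₂ − Q₁ = 13.2;  Q₃ − Q₂ = 4.4
Q₂ − Q₁ > Q₃ − Q₂ ⇒ the lower half is more spread out ⇒ left-skewed.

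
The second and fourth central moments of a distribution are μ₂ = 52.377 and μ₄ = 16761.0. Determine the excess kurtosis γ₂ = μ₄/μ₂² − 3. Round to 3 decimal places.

3.110

μ₂² = 52.377² = 2743.35013
μ₄/μ₂² = 16761.0 / 2743.35013 = 6.10968
γ₂ = 6.10968 − 3 ≈ 3.110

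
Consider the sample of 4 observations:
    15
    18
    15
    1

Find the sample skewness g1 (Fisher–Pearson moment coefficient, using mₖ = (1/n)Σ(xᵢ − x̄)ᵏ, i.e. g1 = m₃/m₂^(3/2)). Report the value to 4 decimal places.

x̄ = (15 + 18 + 15 + 1) / 4 = 12.2500
deviations (xᵢ − x̄): 2.7500, 5.7500, 2.7500, -11.2500
Σ(xᵢ − x̄)² = 174.7500 ⇒ m₂ = 174.7500/4 = 43.68750
Σ(xᵢ − x̄)³ = -1192.1250 ⇒ m₃ = -1192.1250/4 = -298.03125
m₂^(3/2) = 43.68750^(1.5) = 288.75917
g1 = m₃ / m₂^(3/2) = -298.03125 / 288.75917 ≈ -1.0321

-1.0321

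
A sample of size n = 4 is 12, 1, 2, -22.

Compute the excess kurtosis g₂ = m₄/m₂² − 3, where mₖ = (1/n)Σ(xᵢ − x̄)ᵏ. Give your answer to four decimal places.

x̄ = -1.7500
Σ(xᵢ − x̄)² = 620.7500 ⇒ m₂ = 155.18750
Σ(xᵢ − x̄)⁴ = 204150.8281 ⇒ m₄ = 51037.70703
m₂² = 24083.16016
g₂ = m₄/m₂² − 3 = 2.11923 − 3 ≈ -0.8808

-0.8808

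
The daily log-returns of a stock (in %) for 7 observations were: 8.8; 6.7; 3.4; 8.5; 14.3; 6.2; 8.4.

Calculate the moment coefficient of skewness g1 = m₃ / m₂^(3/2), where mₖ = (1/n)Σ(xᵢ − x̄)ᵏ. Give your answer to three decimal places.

x̄ = (8.8 + 6.7 + 3.4 + 8.5 + 14.3 + 6.2 + 8.4) / 7 = 8.0429
deviations (xᵢ − x̄): 0.7571, -1.3429, -4.6429, 0.4571, 6.2571, -1.8429, 0.3571
Σ(xᵢ − x̄)² = 66.8171 ⇒ m₂ = 66.8171/7 = 9.54531
Σ(xᵢ − x̄)³ = 136.7917 ⇒ m₃ = 136.7917/7 = 19.54167
m₂^(3/2) = 9.54531^(1.5) = 29.49068
g1 = m₃ / m₂^(3/2) = 19.54167 / 29.49068 ≈ 0.663

0.663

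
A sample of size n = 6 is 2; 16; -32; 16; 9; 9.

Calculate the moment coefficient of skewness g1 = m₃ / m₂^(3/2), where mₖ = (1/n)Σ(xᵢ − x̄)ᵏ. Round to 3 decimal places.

x̄ = (2 + 16 - 32 + 16 + 9 + 9) / 6 = 3.3333
deviations (xᵢ − x̄): -1.3333, 12.6667, -35.3333, 12.6667, 5.6667, 5.6667
Σ(xᵢ − x̄)² = 1635.3333 ⇒ m₂ = 1635.3333/6 = 272.55556
Σ(xᵢ − x̄)³ = -39685.5556 ⇒ m₃ = -39685.5556/6 = -6614.25926
m₂^(3/2) = 272.55556^(1.5) = 4499.68962
g1 = m₃ / m₂^(3/2) = -6614.25926 / 4499.68962 ≈ -1.470

-1.470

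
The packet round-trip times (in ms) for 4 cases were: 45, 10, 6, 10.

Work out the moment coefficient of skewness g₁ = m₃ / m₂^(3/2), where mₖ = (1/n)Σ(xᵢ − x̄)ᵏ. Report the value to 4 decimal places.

x̄ = (45 + 10 + 6 + 10) / 4 = 17.7500
deviations (xᵢ − x̄): 27.2500, -7.7500, -11.7500, -7.7500
Σ(xᵢ − x̄)² = 1000.7500 ⇒ m₂ = 1000.7500/4 = 250.18750
Σ(xᵢ − x̄)³ = 17681.6250 ⇒ m₃ = 17681.6250/4 = 4420.40625
m₂^(3/2) = 250.18750^(1.5) = 3957.29486
g₁ = m₃ / m₂^(3/2) = 4420.40625 / 3957.29486 ≈ 1.1170

1.1170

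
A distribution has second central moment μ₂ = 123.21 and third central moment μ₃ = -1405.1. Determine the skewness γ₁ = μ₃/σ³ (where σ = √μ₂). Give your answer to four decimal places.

σ = √μ₂ = √123.21 = 11.10000
σ³ = μ₂^(3/2) = 1367.63100
γ₁ = μ₃/σ³ = -1405.1 / 1367.63100 ≈ -1.0274

-1.0274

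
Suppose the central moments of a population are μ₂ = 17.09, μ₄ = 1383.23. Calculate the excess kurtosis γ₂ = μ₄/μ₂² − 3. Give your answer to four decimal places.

1.7360

μ₂² = 17.09² = 292.06810
μ₄/μ₂² = 1383.23 / 292.06810 = 4.73598
γ₂ = 4.73598 − 3 ≈ 1.7360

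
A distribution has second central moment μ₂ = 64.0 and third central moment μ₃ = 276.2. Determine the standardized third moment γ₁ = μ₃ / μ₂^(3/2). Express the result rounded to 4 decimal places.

0.5395

σ = √μ₂ = √64.0 = 8.00000
σ³ = μ₂^(3/2) = 512.00000
γ₁ = μ₃/σ³ = 276.2 / 512.00000 ≈ 0.5395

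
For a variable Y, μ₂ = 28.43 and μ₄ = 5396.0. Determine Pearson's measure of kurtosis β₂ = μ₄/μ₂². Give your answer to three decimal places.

6.676

μ₂² = 28.43² = 808.26490
μ₄/μ₂² = 5396.0 / 808.26490 = 6.67603
β₂ ≈ 6.676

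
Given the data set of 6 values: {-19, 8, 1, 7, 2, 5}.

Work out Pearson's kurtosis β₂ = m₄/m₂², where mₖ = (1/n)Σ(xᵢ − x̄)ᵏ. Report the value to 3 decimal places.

3.687

x̄ = 0.6667
Σ(xᵢ − x̄)² = 501.3333 ⇒ m₂ = 83.55556
Σ(xᵢ − x̄)⁴ = 154453.7778 ⇒ m₄ = 25742.29630
m₂² = 6981.53086
β₂ = m₄/m₂² = 25742.29630 / 6981.53086 ≈ 3.687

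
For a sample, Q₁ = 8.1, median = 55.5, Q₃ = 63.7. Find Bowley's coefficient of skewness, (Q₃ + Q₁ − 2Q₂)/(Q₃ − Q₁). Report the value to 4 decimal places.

-0.7050

numerator: Q₃ + Q₁ − 2Q₂ = 63.7 + 8.1 − 2×55.5 = -39.2000
denominator: Q₃ − Q₁ = 63.7 − 8.1 = 55.6000
Bowley skewness = -39.2000 / 55.6000 ≈ -0.7050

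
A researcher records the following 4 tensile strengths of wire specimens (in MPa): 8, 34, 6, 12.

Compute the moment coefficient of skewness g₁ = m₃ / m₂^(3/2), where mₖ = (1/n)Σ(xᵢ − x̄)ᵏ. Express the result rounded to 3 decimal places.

x̄ = (8 + 34 + 6 + 12) / 4 = 15.0000
deviations (xᵢ − x̄): -7.0000, 19.0000, -9.0000, -3.0000
Σ(xᵢ − x̄)² = 500.0000 ⇒ m₂ = 500.0000/4 = 125.00000
Σ(xᵢ − x̄)³ = 5760.0000 ⇒ m₃ = 5760.0000/4 = 1440.00000
m₂^(3/2) = 125.00000^(1.5) = 1397.54249
g₁ = m₃ / m₂^(3/2) = 1440.00000 / 1397.54249 ≈ 1.030

1.030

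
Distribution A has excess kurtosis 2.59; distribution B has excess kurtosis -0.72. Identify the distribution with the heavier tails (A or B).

A

Higher excess kurtosis ⇒ heavier tails relative to the normal distribution.
2.59 vs -0.72: the larger is 2.59, so A has heavier tails. (A is leptokurtic — heavier-than-normal tails; the other is platykurtic.)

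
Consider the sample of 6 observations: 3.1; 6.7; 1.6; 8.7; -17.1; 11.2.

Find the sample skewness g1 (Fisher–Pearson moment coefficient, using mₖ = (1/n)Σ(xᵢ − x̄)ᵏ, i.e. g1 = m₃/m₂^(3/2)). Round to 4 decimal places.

x̄ = (3.1 + 6.7 + 1.6 + 8.7 - 17.1 + 11.2) / 6 = 2.3667
deviations (xᵢ − x̄): 0.7333, 4.3333, -0.7667, 6.3333, -19.4667, 8.8333
Σ(xᵢ − x̄)² = 516.9933 ⇒ m₂ = 516.9933/6 = 86.16556
Σ(xᵢ − x̄)³ = -6352.3184 ⇒ m₃ = -6352.3184/6 = -1058.71974
m₂^(3/2) = 86.16556^(1.5) = 799.83525
g1 = m₃ / m₂^(3/2) = -1058.71974 / 799.83525 ≈ -1.3237

-1.3237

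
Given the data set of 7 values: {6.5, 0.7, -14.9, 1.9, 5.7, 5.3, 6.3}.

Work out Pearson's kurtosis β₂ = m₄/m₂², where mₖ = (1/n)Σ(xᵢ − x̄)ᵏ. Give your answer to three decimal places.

x̄ = 1.6429
Σ(xᵢ − x̄)² = 349.7371 ⇒ m₂ = 49.96245
Σ(xᵢ − x̄)⁴ = 76370.7553 ⇒ m₄ = 10910.10790
m₂² = 2496.24631
β₂ = m₄/m₂² = 10910.10790 / 2496.24631 ≈ 4.371

4.371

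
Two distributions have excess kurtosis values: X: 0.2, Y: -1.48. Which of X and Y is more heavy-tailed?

X

Higher excess kurtosis ⇒ heavier tails relative to the normal distribution.
0.2 vs -1.48: the larger is 0.2, so X has heavier tails. (X is leptokurtic — heavier-than-normal tails; the other is platykurtic.)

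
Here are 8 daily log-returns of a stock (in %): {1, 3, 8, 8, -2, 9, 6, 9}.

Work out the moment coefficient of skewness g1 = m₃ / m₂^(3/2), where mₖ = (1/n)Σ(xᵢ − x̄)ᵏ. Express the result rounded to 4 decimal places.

-0.6966

x̄ = (1 + 3 + 8 + 8 - 2 + 9 + 6 + 9) / 8 = 5.2500
deviations (xᵢ − x̄): -4.2500, -2.2500, 2.7500, 2.7500, -7.2500, 3.7500, 0.7500, 3.7500
Σ(xᵢ − x̄)² = 119.5000 ⇒ m₂ = 119.5000/8 = 14.93750
Σ(xᵢ − x̄)³ = -321.7500 ⇒ m₃ = -321.7500/8 = -40.21875
m₂^(3/2) = 14.93750^(1.5) = 57.73204
g1 = m₃ / m₂^(3/2) = -40.21875 / 57.73204 ≈ -0.6966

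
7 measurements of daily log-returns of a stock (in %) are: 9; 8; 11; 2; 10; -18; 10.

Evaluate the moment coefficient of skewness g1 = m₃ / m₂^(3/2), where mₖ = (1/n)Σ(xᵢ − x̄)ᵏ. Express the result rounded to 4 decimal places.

x̄ = (9 + 8 + 11 + 2 + 10 - 18 + 10) / 7 = 4.5714
deviations (xᵢ − x̄): 4.4286, 3.4286, 6.4286, -2.5714, 5.4286, -22.5714, 5.4286
Σ(xᵢ − x̄)² = 647.7143 ⇒ m₂ = 647.7143/7 = 92.53061
Σ(xᵢ − x̄)³ = -10803.6735 ⇒ m₃ = -10803.6735/7 = -1543.38192
m₂^(3/2) = 92.53061^(1.5) = 890.07818
g1 = m₃ / m₂^(3/2) = -1543.38192 / 890.07818 ≈ -1.7340

-1.7340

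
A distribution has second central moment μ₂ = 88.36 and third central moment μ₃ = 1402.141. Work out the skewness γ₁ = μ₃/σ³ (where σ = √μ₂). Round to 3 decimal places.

1.688

σ = √μ₂ = √88.36 = 9.40000
σ³ = μ₂^(3/2) = 830.58400
γ₁ = μ₃/σ³ = 1402.141 / 830.58400 ≈ 1.688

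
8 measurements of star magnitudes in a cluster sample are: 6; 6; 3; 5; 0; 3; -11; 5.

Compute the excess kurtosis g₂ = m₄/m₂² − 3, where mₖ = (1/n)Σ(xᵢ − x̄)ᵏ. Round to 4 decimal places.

x̄ = 2.1250
Σ(xᵢ − x̄)² = 224.8750 ⇒ m₂ = 28.10938
Σ(xᵢ − x̄)⁴ = 30284.5879 ⇒ m₄ = 3785.57349
m₂² = 790.13696
g₂ = m₄/m₂² − 3 = 4.79103 − 3 ≈ 1.7910

1.7910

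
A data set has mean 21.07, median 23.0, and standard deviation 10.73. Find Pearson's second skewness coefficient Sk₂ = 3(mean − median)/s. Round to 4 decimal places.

-0.5396

Sk₂ = 3(21.07 − 23.0) / 10.73 = 3 × -1.9300 / 10.73
    = -5.7900 / 10.73 ≈ -0.5396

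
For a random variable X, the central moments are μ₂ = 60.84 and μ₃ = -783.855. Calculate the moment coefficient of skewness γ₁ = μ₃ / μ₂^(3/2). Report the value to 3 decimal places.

-1.652

σ = √μ₂ = √60.84 = 7.80000
σ³ = μ₂^(3/2) = 474.55200
γ₁ = μ₃/σ³ = -783.855 / 474.55200 ≈ -1.652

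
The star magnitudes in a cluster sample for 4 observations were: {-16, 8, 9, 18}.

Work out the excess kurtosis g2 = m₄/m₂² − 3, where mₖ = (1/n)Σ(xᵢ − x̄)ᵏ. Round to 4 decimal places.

-0.8492

x̄ = 4.7500
Σ(xᵢ − x̄)² = 634.7500 ⇒ m₂ = 158.68750
Σ(xᵢ − x̄)⁴ = 216644.0781 ⇒ m₄ = 54161.01953
m₂² = 25181.72266
g2 = m₄/m₂² − 3 = 2.15081 − 3 ≈ -0.8492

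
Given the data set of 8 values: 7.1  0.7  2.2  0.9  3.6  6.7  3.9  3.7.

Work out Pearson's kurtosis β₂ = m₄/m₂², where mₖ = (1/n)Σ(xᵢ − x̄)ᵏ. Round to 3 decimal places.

1.886

x̄ = 3.6000
Σ(xᵢ − x̄)² = 39.6200 ⇒ m₂ = 4.95250
Σ(xᵢ − x̄)⁴ = 370.1366 ⇒ m₄ = 46.26708
m₂² = 24.52726
β₂ = m₄/m₂² = 46.26708 / 24.52726 ≈ 1.886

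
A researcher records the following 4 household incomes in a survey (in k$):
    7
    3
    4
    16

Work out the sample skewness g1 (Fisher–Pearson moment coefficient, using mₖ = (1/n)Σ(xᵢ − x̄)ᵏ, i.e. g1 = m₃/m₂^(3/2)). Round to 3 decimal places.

0.892

x̄ = (7 + 3 + 4 + 16) / 4 = 7.5000
deviations (xᵢ − x̄): -0.5000, -4.5000, -3.5000, 8.5000
Σ(xᵢ − x̄)² = 105.0000 ⇒ m₂ = 105.0000/4 = 26.25000
Σ(xᵢ − x̄)³ = 480.0000 ⇒ m₃ = 480.0000/4 = 120.00000
m₂^(3/2) = 26.25000^(1.5) = 134.49123
g1 = m₃ / m₂^(3/2) = 120.00000 / 134.49123 ≈ 0.892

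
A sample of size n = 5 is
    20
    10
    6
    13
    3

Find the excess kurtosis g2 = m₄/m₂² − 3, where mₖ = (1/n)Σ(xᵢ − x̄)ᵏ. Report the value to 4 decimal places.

-1.0144

x̄ = 10.4000
Σ(xᵢ − x̄)² = 173.2000 ⇒ m₂ = 34.64000
Σ(xᵢ − x̄)⁴ = 11912.6560 ⇒ m₄ = 2382.53120
m₂² = 1199.92960
g2 = m₄/m₂² − 3 = 1.98556 − 3 ≈ -1.0144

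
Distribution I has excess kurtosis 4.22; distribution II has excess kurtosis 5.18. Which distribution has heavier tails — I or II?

Higher excess kurtosis ⇒ heavier tails relative to the normal distribution.
4.22 vs 5.18: the larger is 5.18, so II has heavier tails.

II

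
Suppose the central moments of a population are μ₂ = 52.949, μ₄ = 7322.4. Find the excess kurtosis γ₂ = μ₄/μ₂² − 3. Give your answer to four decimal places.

-0.3882

μ₂² = 52.949² = 2803.59660
μ₄/μ₂² = 7322.4 / 2803.59660 = 2.61179
γ₂ = 2.61179 − 3 ≈ -0.3882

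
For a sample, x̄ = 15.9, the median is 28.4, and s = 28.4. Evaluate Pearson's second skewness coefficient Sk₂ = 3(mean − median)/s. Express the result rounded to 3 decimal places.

-1.320

Sk₂ = 3(15.9 − 28.4) / 28.4 = 3 × -12.5000 / 28.4
    = -37.5000 / 28.4 ≈ -1.320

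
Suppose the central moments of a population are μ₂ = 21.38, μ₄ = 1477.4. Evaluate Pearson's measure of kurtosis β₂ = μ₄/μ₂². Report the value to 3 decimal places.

3.232

μ₂² = 21.38² = 457.10440
μ₄/μ₂² = 1477.4 / 457.10440 = 3.23208
β₂ ≈ 3.232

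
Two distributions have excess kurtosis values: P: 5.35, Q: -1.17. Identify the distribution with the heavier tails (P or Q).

Higher excess kurtosis ⇒ heavier tails relative to the normal distribution.
5.35 vs -1.17: the larger is 5.35, so P has heavier tails. (P is leptokurtic — heavier-than-normal tails; the other is platykurtic.)

P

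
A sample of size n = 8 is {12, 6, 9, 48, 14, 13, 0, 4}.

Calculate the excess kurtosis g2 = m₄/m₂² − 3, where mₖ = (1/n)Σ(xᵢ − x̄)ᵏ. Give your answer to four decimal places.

2.0482

x̄ = 13.2500
Σ(xᵢ − x̄)² = 1541.5000 ⇒ m₂ = 192.68750
Σ(xᵢ − x̄)⁴ = 1499442.1563 ⇒ m₄ = 187430.26953
m₂² = 37128.47266
g2 = m₄/m₂² − 3 = 5.04815 − 3 ≈ 2.0482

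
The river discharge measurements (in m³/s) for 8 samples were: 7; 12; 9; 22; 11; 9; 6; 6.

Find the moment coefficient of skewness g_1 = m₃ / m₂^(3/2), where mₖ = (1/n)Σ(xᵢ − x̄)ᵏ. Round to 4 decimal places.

1.5329

x̄ = (7 + 12 + 9 + 22 + 11 + 9 + 6 + 6) / 8 = 10.2500
deviations (xᵢ − x̄): -3.2500, 1.7500, -1.2500, 11.7500, 0.7500, -1.2500, -4.2500, -4.2500
Σ(xᵢ − x̄)² = 191.5000 ⇒ m₂ = 191.5000/8 = 23.93750
Σ(xᵢ − x̄)³ = 1436.2500 ⇒ m₃ = 1436.2500/8 = 179.53125
m₂^(3/2) = 23.93750^(1.5) = 117.11653
g_1 = m₃ / m₂^(3/2) = 179.53125 / 117.11653 ≈ 1.5329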